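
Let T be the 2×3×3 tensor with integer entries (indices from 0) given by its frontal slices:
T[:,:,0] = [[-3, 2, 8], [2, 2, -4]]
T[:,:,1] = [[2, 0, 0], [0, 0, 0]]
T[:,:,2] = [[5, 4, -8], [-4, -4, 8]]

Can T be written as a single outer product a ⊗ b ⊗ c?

No

The mode-3 unfolding of T (rows indexed by k, columns by (i,j) = (0,0), (0,1), (0,2), (1,0), (1,1), (1,2)) is [[-3, 2, 8, 2, 2, -4], [2, 0, 0, 0, 0, 0], [5, 4, -8, -4, -4, 8]].
There the 3×3 minor on rows k ∈ {0, 1, 2}, columns (i,j) ∈ {(0,0), (0,1), (0,2)} is det [[-3, 2, 8], [2, 0, 0], [5, 4, -8]] = 96 ≠ 0, so this unfolding has rank ≥ 3; CP rank is at least every unfolding rank, so rank(T) ≥ 3.
In particular rank(T) ≥ 3 > 1, so T is not rank-1.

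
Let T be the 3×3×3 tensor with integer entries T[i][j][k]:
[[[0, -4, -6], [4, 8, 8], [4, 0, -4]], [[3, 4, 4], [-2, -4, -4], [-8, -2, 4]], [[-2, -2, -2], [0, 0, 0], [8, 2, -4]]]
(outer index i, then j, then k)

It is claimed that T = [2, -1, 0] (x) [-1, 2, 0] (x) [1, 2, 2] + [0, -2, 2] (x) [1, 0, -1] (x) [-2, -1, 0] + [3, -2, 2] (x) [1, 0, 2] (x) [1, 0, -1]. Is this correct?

No

Reconstruct entry (0,0,0) from the claimed factors: Σₗ aₗ[0]bₗ[0]cₗ[0] = (2)·(-1)·(1) + (0)·(1)·(-2) + (3)·(1)·(1) = 1, but T[0,0,0] = 0. The claim is false.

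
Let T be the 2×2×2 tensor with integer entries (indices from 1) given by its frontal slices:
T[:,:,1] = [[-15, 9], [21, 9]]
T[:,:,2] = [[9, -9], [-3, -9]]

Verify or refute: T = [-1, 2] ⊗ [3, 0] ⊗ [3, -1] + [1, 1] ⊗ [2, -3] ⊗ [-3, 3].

Reconstruct entry (2,1,1) from the claimed factors: Σₗ aₗ[2]bₗ[1]cₗ[1] = (2)·(3)·(3) + (1)·(2)·(-3) = 12, but T[2,1,1] = 21. The claim is false.

No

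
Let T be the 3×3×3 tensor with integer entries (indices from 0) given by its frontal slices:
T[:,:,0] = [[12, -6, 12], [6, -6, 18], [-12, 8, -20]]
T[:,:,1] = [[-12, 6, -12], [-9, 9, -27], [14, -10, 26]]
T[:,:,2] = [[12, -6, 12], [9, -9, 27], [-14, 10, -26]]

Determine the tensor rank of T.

Lower bound: the mode-2 unfolding of T (rows indexed by j, columns by (i,k) = (0,0), (0,1), (0,2), (1,0), (1,1), (1,2), (2,0), (2,1), (2,2)) is [[12, -12, 12, 6, -9, 9, -12, 14, -14], [-6, 6, -6, -6, 9, -9, 8, -10, 10], [12, -12, 12, 18, -27, 27, -20, 26, -26]].
There the 2×2 minor on rows j ∈ {0, 1}, columns (i,k) ∈ {(0,0), (1,0)} is det [[12, 6], [-6, -6]] = -36 ≠ 0, so this unfolding has rank ≥ 2; CP rank is at least every unfolding rank, so rank(T) ≥ 2. (Unfolding ranks only ever bound the CP rank from below — rank(T) can be strictly larger than all of them — so the matching upper bound has to come from an explicit 2-term decomposition.)
Upper bound — finding two terms. Write S_k = T[:,:,k] for the frontal slices: S₀ = [[12, -6, 12], [6, -6, 18], [-12, 8, -20]], S₁ = [[-12, 6, -12], [-9, 9, -27], [14, -10, 26]], S₂ = [[12, -6, 12], [9, -9, 27], [-14, 10, -26]].
If T = a₁ ⊗ b₁ ⊗ c₁ + a₂ ⊗ b₂ ⊗ c₂ then each S_k = c₁[k]·a₁b₁ᵀ + c₂[k]·a₂b₂ᵀ. S₀ and S₁ are linearly independent, so a₁b₁ᵀ and a₂b₂ᵀ must span the same plane of matrices: they are the rank-1 matrices of the form x·S₀ + y·S₁.
The 2×2 minor of x·S₀ + y·S₁ on rows {0,1}, columns {0,1} is −36·x² + 90·xy − 54·y² = (-18)·(2·x − 3·y)(x − y), vanishing at (x:y) = (3:2) and (1:1).
M₁ = 3·S₀ + 2·S₁ = [[12, -6, 12], [0, 0, 0], [-8, 4, -8]] = 2·[3, 0, -2][2, -1, 2]ᵀ and M₂ = S₀ + S₁ = [[0, 0, 0], [-3, 3, -9], [2, -2, 6]] = −[0, 3, -2][1, -1, 3]ᵀ, so take a₁ = [3, 0, -2], b₁ = [2, -1, 2], a₂ = [0, 3, -2], b₂ = [1, -1, 3].
Each slice is an integer combination of E₁ = a₁b₁ᵀ and E₂ = a₂b₂ᵀ: S₀ = 2·E₁ + 2·E₂, S₁ = −2·E₁ − 3·E₂, S₂ = 2·E₁ + 3·E₂; reading off coefficients, c₁ = [2, -2, 2] and c₂ = [2, -3, 3].
Hence T = [3, 0, -2] ⊗ [2, -1, 2] ⊗ [2, -2, 2] + [0, 3, -2] ⊗ [1, -1, 3] ⊗ [2, -3, 3], so rank(T) ≤ 2.
These bounds meet, so rank(T) = 2.

2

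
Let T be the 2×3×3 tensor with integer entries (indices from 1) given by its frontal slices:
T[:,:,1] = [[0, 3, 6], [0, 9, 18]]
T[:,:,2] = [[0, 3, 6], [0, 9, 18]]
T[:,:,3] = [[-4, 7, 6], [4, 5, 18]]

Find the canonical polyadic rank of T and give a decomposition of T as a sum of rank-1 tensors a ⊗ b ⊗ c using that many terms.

Lower bound: in the mode-2 unfolding of T (rows indexed by j, columns by (i,k)) the 2×2 minor on rows j ∈ {1, 2}, columns (i,k) ∈ {(1,1), (1,3)} is det [[0, -4], [3, 7]] = 12 ≠ 0, so that unfolding has rank ≥ 2 and hence rank(T) ≥ 2 (CP rank is at least every unfolding rank, though it can be larger).
Upper bound: with S_k = T[:,:,k], the two rank-1 terms a₁b₁ᵀ, a₂b₂ᵀ are the rank-1 members of the pencil x·S₁ + y·S₃.
The 2×2 minor of x·S₁ + y·S₃ on rows {1,2}, columns {1,2} is −48·xy − 48·y² = (-48)·(y)(x + y), vanishing at (x:y) = (1:0) and (1:-1).
M₁ = S₁ = [[0, 3, 6], [0, 9, 18]] = 3·(1, 3)(0, 1, 2)ᵀ and M₂ = S₁ − S₃ = [[4, -4, 0], [-4, 4, 0]] = 4·(1, -1)(1, -1, 0)ᵀ, so take a₁ = (1, 3), b₁ = (0, 1, 2), a₂ = (1, -1), b₂ = (1, -1, 0).
Each slice is an integer combination of E₁ = a₁b₁ᵀ and E₂ = a₂b₂ᵀ: S₁ = 3·E₁, S₂ = 3·E₁, S₃ = 3·E₁ − 4·E₂; reading off coefficients, c₁ = (3, 3, 3) and c₂ = (0, 0, -4).
Hence T = (1, 3) ⊗ (0, 1, 2) ⊗ (3, 3, 3) + (1, -1) ⊗ (1, -1, 0) ⊗ (0, 0, -4), so rank(T) ≤ 2.
These bounds meet, so rank(T) = 2.

rank(T) = 2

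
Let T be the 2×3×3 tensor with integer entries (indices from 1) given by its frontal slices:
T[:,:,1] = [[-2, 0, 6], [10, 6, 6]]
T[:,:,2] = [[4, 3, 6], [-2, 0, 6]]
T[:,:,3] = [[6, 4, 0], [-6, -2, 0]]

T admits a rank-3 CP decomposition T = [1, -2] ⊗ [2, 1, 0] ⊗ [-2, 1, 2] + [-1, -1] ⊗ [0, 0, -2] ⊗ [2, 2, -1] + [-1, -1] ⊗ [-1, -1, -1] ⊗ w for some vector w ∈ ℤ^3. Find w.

w = [2, 2, 2]

Subtract the known terms from T to get the rank-1 residual R = [-1, -1] ⊗ [-1, -1, -1] ⊗ w, so R[i,j,k] = a[i]·b[j]·w[k]. Pick indices with nonzero a[1]·b[1] = (-1)·(-1) = 1. Only the fibre through (1,1,·) is needed: R[1,1,:] = T[1,1,:] − Σₗ aₗ[1]bₗ[1]cₗ = [-2, 4, 6] − (1)·(2)·[-2, 1, 2] − (-1)·(0)·[2, 2, -1] = [2, 2, 2]. Then w[k] = R[1,1,k] / 1 for each k, giving w = [2, 2, 2] / 1 = [2, 2, 2].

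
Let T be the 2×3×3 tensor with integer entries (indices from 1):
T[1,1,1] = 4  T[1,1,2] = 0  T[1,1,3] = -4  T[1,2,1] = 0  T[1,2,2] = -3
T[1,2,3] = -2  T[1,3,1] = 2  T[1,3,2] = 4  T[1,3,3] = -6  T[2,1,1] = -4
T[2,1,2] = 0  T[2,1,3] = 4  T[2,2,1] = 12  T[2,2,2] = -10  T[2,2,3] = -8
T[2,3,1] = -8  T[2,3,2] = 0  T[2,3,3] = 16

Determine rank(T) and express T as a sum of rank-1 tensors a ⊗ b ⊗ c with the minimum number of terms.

Lower bound: in the mode-3 unfolding of T (rows indexed by k, columns by (i,j)) the 3×3 minor on rows k ∈ {1, 2, 3}, columns (i,j) ∈ {(1,1), (1,2), (1,3)} is det [[4, 0, 2], [0, -3, 4], [-4, -2, -6]] = 80 ≠ 0, so that unfolding has rank ≥ 3 and hence rank(T) ≥ 3 (CP rank is at least every unfolding rank, though it can be larger).
Upper bound: T is a sum of 3 rank-1 terms, T = [1, -2] ⊗ [0, 1, 2] ⊗ [0, 1, -2] + [1, -1] ⊗ [1, -1, 1] ⊗ [4, 0, -4] + [1, 2] ⊗ [0, 2, -1] ⊗ [2, -2, -2] (written with every a and b primitive with positive leading entry and the scale carried by c; CP decompositions are not unique, and this one is verified by expanding entrywise), so rank(T) ≤ 3.
These bounds meet, so rank(T) = 3.

rank(T) = 3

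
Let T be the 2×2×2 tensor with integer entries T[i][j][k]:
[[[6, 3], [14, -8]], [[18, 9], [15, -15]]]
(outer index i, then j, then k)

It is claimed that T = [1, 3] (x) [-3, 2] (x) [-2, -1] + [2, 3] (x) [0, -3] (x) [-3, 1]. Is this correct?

Reconstruct entrywise from the claimed factors. For example, T[0,0,1] = 3 and Σₗ aₗ[0]bₗ[0]cₗ[1] = (1)·(-3)·(-1) + (2)·(0)·(1) = 3; checking all 8 entries, every one matches. The claim holds.

Yes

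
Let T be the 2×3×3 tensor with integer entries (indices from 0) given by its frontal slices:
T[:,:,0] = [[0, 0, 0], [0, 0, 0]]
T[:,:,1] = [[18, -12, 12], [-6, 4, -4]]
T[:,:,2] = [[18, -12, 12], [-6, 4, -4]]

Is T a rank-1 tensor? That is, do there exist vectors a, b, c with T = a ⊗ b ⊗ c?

Yes

If T = a ⊗ b ⊗ c then every fibre of T is a multiple of the corresponding factor, so read the factors off the fibres through the nonzero entry T[0,0,1] = 18.
The mode-1 fibre T[:,0,1] = [18, -6] gives a = [3, -1] (primitive direction); the mode-2 fibre T[0,:,1] = [18, -12, 12] gives b = [3, -2, 2]; then c[k] = T[0,0,k] / (a[0]·b[0]) = [0, 18, 18] / 9 = [0, 2, 2].
Expanding [3, -1] ⊗ [3, -2, 2] ⊗ [0, 2, 2] reproduces all 18 entries of T, so T = [3, -1] ⊗ [3, -2, 2] ⊗ [0, 2, 2] and rank(T) ≤ 1.
Equivalently every frontal slice T[:,:,k] is c[k] times the rank-1 matrix [3, -1] ⊗ [3, -2, 2]. So T has rank 1 (it is nonzero).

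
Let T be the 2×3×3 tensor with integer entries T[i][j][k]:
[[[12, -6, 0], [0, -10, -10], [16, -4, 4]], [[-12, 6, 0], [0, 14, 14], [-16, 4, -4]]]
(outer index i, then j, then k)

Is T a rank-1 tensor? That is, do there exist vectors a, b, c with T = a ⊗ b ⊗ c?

No

The mode-2 unfolding of T (rows indexed by j, columns by (i,k) = (0,0), (0,1), (0,2), (1,0), (1,1), (1,2)) is [[12, -6, 0, -12, 6, 0], [0, -10, -10, 0, 14, 14], [16, -4, 4, -16, 4, -4]].
There the 3×3 minor on rows j ∈ {0, 1, 2}, columns (i,k) ∈ {(0,0), (0,1), (1,1)} is det [[12, -6, 6], [0, -10, 14], [16, -4, 4]] = -192 ≠ 0, so this unfolding has rank ≥ 3; CP rank is at least every unfolding rank, so rank(T) ≥ 3.
In particular rank(T) ≥ 3 > 1, so T is not rank-1.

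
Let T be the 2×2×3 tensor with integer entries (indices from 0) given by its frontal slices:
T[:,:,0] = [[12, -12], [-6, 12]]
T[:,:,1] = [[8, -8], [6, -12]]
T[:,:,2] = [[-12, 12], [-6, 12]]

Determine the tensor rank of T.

2

Lower bound: the mode-3 unfolding of T (rows indexed by k, columns by (i,j) = (0,0), (0,1), (1,0), (1,1)) is [[12, -12, -6, 12], [8, -8, 6, -12], [-12, 12, -6, 12]].
There the 2×2 minor on rows k ∈ {0, 1}, columns (i,j) ∈ {(0,0), (1,0)} is det [[12, -6], [8, 6]] = 120 ≠ 0, so this unfolding has rank ≥ 2; CP rank is at least every unfolding rank, so rank(T) ≥ 2. (Flattening ranks never certify an upper bound on CP rank; for that we must actually write T with 2 rank-1 terms.)
Upper bound — finding two terms. Write S_k = T[:,:,k] for the frontal slices: S₀ = [[12, -12], [-6, 12]], S₁ = [[8, -8], [6, -12]], S₂ = [[-12, 12], [-6, 12]].
If T = a₁ (x) b₁ (x) c₁ + a₂ (x) b₂ (x) c₂ then each S_k = c₁[k]·a₁b₁ᵀ + c₂[k]·a₂b₂ᵀ. S₀ and S₁ are linearly independent, so a₁b₁ᵀ and a₂b₂ᵀ must span the same plane of matrices: they are the rank-1 matrices of the form x·S₀ + y·S₁.
det(x·S₀ + y·S₁) is 72·x² − 24·xy − 48·y² = 24·(3·x + 2·y)(x − y), vanishing at (x:y) = (2:-3) and (1:1).
M₁ = 2·S₀ − 3·S₁ = [[0, 0], [-30, 60]] = (-30)·[0, 1][1, -2]ᵀ and M₂ = S₀ + S₁ = [[20, -20], [0, 0]] = 20·[1, 0][1, -1]ᵀ, so take a₁ = [0, 1], b₁ = [1, -2], a₂ = [1, 0], b₂ = [1, -1].
Each slice is an integer combination of E₁ = a₁b₁ᵀ and E₂ = a₂b₂ᵀ: S₀ = −6·E₁ + 12·E₂, S₁ = 6·E₁ + 8·E₂, S₂ = −6·E₁ − 12·E₂; reading off coefficients, c₁ = [-6, 6, -6] and c₂ = [12, 8, -12].
Hence T = [0, 1] (x) [1, -2] (x) [-6, 6, -6] + [1, 0] (x) [1, -1] (x) [12, 8, -12], so rank(T) ≤ 2.
These bounds meet, so rank(T) = 2.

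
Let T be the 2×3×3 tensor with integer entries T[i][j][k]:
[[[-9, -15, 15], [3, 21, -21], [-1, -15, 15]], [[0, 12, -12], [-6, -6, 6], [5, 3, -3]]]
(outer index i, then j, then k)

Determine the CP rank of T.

2

Lower bound: the mode-2 unfolding of T (rows indexed by j, columns by (i,k) = (0,0), (0,1), (0,2), (1,0), (1,1), (1,2)) is [[-9, -15, 15, 0, 12, -12], [3, 21, -21, -6, -6, 6], [-1, -15, 15, 5, 3, -3]].
There the 2×2 minor on rows j ∈ {0, 1}, columns (i,k) ∈ {(0,0), (0,1)} is det [[-9, -15], [3, 21]] = -144 ≠ 0, so this unfolding has rank ≥ 2; CP rank is at least every unfolding rank, so rank(T) ≥ 2. (This is only a lower bound: in general the CP rank may exceed every unfolding rank, so we still need to exhibit 2 rank-1 terms summing to T.)
Upper bound — finding two terms. Write S_k = T[:,:,k] for the frontal slices: S₀ = [[-9, 3, -1], [0, -6, 5]], S₁ = [[-15, 21, -15], [12, -6, 3]], S₂ = [[15, -21, 15], [-12, 6, -3]].
If T = a₁ ⊗ b₁ ⊗ c₁ + a₂ ⊗ b₂ ⊗ c₂ then each S_k = c₁[k]·a₁b₁ᵀ + c₂[k]·a₂b₂ᵀ. S₀ and S₁ are linearly independent, so a₁b₁ᵀ and a₂b₂ᵀ must span the same plane of matrices: they are the rank-1 matrices of the form x·S₀ + y·S₁.
The 2×2 minor of x·S₀ + y·S₁ on rows {0,1}, columns {0,1} is 54·x² + 108·xy − 162·y² = 54·(x + 3·y)(x − y), vanishing at (x:y) = (3:-1) and (1:1).
M₁ = 3·S₀ − S₁ = [[-12, -12, 12], [-12, -12, 12]] = (-12)·(1, 1)(1, 1, -1)ᵀ and M₂ = S₀ + S₁ = [[-24, 24, -16], [12, -12, 8]] = (-4)·(2, -1)(3, -3, 2)ᵀ, so take a₁ = (1, 1), b₁ = (1, 1, -1), a₂ = (2, -1), b₂ = (3, -3, 2).
Each slice is an integer combination of E₁ = a₁b₁ᵀ and E₂ = a₂b₂ᵀ: S₀ = −3·E₁ − E₂, S₁ = 3·E₁ − 3·E₂, S₂ = −3·E₁ + 3·E₂; reading off coefficients, c₁ = (-3, 3, -3) and c₂ = (-1, -3, 3).
Hence T = (1, 1) ⊗ (1, 1, -1) ⊗ (-3, 3, -3) + (2, -1) ⊗ (3, -3, 2) ⊗ (-1, -3, 3), so rank(T) ≤ 2.
These bounds meet, so rank(T) = 2.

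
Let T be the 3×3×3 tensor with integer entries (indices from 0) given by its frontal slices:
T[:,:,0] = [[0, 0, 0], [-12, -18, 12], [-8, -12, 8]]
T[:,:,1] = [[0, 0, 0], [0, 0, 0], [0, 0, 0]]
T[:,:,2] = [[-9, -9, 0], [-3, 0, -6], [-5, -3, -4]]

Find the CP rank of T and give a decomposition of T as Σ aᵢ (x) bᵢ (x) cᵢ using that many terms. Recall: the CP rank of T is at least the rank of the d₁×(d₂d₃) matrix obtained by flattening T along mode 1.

Lower bound: the mode-3 unfolding of T (rows indexed by k, columns by (i,j) = (0,0), (0,1), (0,2), (1,0), (1,1), (1,2), (2,0), (2,1), (2,2)) is [[0, 0, 0, -12, -18, 12, -8, -12, 8], [0, 0, 0, 0, 0, 0, 0, 0, 0], [-9, -9, 0, -3, 0, -6, -5, -3, -4]].
There the 2×2 minor on rows k ∈ {0, 2}, columns (i,j) ∈ {(0,0), (1,0)} is det [[0, -12], [-9, -3]] = -108 ≠ 0, so this unfolding has rank ≥ 2; CP rank is at least every unfolding rank, so rank(T) ≥ 2. (This is only a lower bound: in general the CP rank may exceed every unfolding rank, so we still need to exhibit 2 rank-1 terms summing to T.)
Upper bound — finding two terms. Write S_k = T[:,:,k] for the frontal slices: S₀ = [[0, 0, 0], [-12, -18, 12], [-8, -12, 8]], S₁ = [[0, 0, 0], [0, 0, 0], [0, 0, 0]], S₂ = [[-9, -9, 0], [-3, 0, -6], [-5, -3, -4]].
If T = a₁ (x) b₁ (x) c₁ + a₂ (x) b₂ (x) c₂ then each S_k = c₁[k]·a₁b₁ᵀ + c₂[k]·a₂b₂ᵀ. S₀ and S₂ are linearly independent, so a₁b₁ᵀ and a₂b₂ᵀ must span the same plane of matrices: they are the rank-1 matrices of the form x·S₀ + y·S₂.
The 2×2 minor of x·S₀ + y·S₂ on rows {0,1}, columns {0,1} is 54·xy − 27·y² = 27·(2·x − y)(y), vanishing at (x:y) = (1:2) and (1:0).
M₁ = S₀ + 2·S₂ = [[-18, -18, 0], [-18, -18, 0], [-18, -18, 0]] = (-18)·[1, 1, 1][1, 1, 0]ᵀ and M₂ = S₀ = [[0, 0, 0], [-12, -18, 12], [-8, -12, 8]] = (-2)·[0, 3, 2][2, 3, -2]ᵀ, so take a₁ = [1, 1, 1], b₁ = [1, 1, 0], a₂ = [0, 3, 2], b₂ = [2, 3, -2].
Each slice is an integer combination of E₁ = a₁b₁ᵀ and E₂ = a₂b₂ᵀ: S₀ = −2·E₂, S₁ = 0, S₂ = −9·E₁ + E₂; reading off coefficients, c₁ = [0, 0, -9] and c₂ = [-2, 0, 1].
Hence T = [1, 1, 1] (x) [1, 1, 0] (x) [0, 0, -9] + [0, 3, 2] (x) [2, 3, -2] (x) [-2, 0, 1], so rank(T) ≤ 2.
These bounds meet, so rank(T) = 2.
Check entry T[1,1,1] = 0: (1)·(1)·(0) + (3)·(3)·(0) = 0.

rank(T) = 2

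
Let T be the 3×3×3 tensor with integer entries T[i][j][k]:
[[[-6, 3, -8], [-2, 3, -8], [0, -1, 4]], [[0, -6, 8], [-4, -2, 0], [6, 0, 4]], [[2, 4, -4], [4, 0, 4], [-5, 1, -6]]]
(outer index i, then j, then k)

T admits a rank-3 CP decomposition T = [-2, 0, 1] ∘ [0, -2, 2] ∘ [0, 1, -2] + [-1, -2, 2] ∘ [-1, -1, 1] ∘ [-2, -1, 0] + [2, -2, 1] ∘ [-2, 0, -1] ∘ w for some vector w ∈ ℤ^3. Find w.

w = [1, -1, 2]

Subtract the known terms from T to get the rank-1 residual R = [2, -2, 1] ∘ [-2, 0, -1] ∘ w, so R[i,j,k] = a[i]·b[j]·w[k]. Pick indices with nonzero a[0]·b[0] = (2)·(-2) = -4. Only the fibre through (0,0,·) is needed: R[0,0,:] = T[0,0,:] − Σₗ aₗ[0]bₗ[0]cₗ = [-6, 3, -8] − (-2)·(0)·[0, 1, -2] − (-1)·(-1)·[-2, -1, 0] = [-4, 4, -8]. Then w[k] = R[0,0,k] / -4 for each k, giving w = [-4, 4, -8] / -4 = [1, -1, 2].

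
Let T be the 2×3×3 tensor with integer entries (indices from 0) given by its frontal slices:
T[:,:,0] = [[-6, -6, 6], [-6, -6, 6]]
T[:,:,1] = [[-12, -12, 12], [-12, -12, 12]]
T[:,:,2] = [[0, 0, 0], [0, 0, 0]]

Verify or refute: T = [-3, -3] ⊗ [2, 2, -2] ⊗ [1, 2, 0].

Yes

Reconstruct entrywise from the claimed factors. For example, T[1,1,0] = -6 and Σₗ aₗ[1]bₗ[1]cₗ[0] = (-3)·(2)·(1) = -6; checking all 18 entries, every one matches. The claim holds.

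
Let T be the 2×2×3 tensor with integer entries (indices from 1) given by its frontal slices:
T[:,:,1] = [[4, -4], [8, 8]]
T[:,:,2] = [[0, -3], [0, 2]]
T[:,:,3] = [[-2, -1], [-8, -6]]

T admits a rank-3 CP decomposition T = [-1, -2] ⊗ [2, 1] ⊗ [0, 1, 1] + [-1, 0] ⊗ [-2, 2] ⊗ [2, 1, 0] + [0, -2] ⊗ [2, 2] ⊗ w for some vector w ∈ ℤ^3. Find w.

Subtract the known terms from T to get the rank-1 residual R = [0, -2] ⊗ [2, 2] ⊗ w, so R[i,j,k] = a[i]·b[j]·w[k]. Pick indices with nonzero a[2]·b[1] = (-2)·(2) = -4. Only the fibre through (2,1,·) is needed: R[2,1,:] = T[2,1,:] − Σₗ aₗ[2]bₗ[1]cₗ = [8, 0, -8] − (-2)·(2)·[0, 1, 1] − (0)·(-2)·[2, 1, 0] = [8, 4, -4]. Then w[k] = R[2,1,k] / -4 for each k, giving w = [8, 4, -4] / -4 = [-2, -1, 1].

w = [-2, -1, 1]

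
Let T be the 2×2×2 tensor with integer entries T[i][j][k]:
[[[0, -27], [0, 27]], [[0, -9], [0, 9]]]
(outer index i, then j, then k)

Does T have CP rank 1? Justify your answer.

If T = a ⊗ b ⊗ c then every fibre of T is a multiple of the corresponding factor, so read the factors off the fibres through the nonzero entry T[0,0,1] = -27.
The mode-1 fibre T[:,0,1] = [-27, -9] gives a = [3, 1] (primitive direction); the mode-2 fibre T[0,:,1] = [-27, 27] gives b = [1, -1]; then c[k] = T[0,0,k] / (a[0]·b[0]) = [0, -27] / 3 = [0, -9].
Expanding [3, 1] ⊗ [1, -1] ⊗ [0, -9] reproduces all 8 entries of T, so T = [3, 1] ⊗ [1, -1] ⊗ [0, -9] and rank(T) ≤ 1.
Equivalently every frontal slice T[:,:,k] is c[k] times the rank-1 matrix [3, 1] ⊗ [1, -1]. So T has rank 1 (it is nonzero).

Yes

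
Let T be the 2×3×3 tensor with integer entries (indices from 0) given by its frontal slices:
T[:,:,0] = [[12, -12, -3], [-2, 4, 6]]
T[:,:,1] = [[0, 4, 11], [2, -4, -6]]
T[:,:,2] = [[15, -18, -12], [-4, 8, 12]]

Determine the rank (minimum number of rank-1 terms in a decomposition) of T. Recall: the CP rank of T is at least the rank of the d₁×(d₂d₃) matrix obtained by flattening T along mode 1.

2

Lower bound: the mode-1 unfolding of T (rows indexed by i, columns by (j,k) = (0,0), (0,1), (0,2), (1,0), (1,1), (1,2), (2,0), (2,1), (2,2)) is [[12, 0, 15, -12, 4, -18, -3, 11, -12], [-2, 2, -4, 4, -4, 8, 6, -6, 12]].
There the 2×2 minor on rows i ∈ {0, 1}, columns (j,k) ∈ {(0,0), (0,1)} is det [[12, 0], [-2, 2]] = 24 ≠ 0, so this unfolding has rank ≥ 2; CP rank is at least every unfolding rank, so rank(T) ≥ 2. (Unfolding ranks only ever bound the CP rank from below — rank(T) can be strictly larger than all of them — so the matching upper bound has to come from an explicit 2-term decomposition.)
Upper bound — finding two terms. Write S_k = T[:,:,k] for the frontal slices: S₀ = [[12, -12, -3], [-2, 4, 6]], S₁ = [[0, 4, 11], [2, -4, -6]], S₂ = [[15, -18, -12], [-4, 8, 12]].
If T = a₁ ⊗ b₁ ⊗ c₁ + a₂ ⊗ b₂ ⊗ c₂ then each S_k = c₁[k]·a₁b₁ᵀ + c₂[k]·a₂b₂ᵀ. S₀ and S₁ are linearly independent, so a₁b₁ᵀ and a₂b₂ᵀ must span the same plane of matrices: they are the rank-1 matrices of the form x·S₀ + y·S₁.
The 2×2 minor of x·S₀ + y·S₁ on rows {0,1}, columns {0,1} is 24·x² − 16·xy − 8·y² = 8·(x − y)(3·x + y), vanishing at (x:y) = (1:1) and (1:-3).
M₁ = S₀ + S₁ = [[12, -8, 8], [0, 0, 0]] = 4·(1, 0)(3, -2, 2)ᵀ and M₂ = S₀ − 3·S₁ = [[12, -24, -36], [-8, 16, 24]] = 4·(3, -2)(1, -2, -3)ᵀ, so take a₁ = (1, 0), b₁ = (3, -2, 2), a₂ = (3, -2), b₂ = (1, -2, -3).
Each slice is an integer combination of E₁ = a₁b₁ᵀ and E₂ = a₂b₂ᵀ: S₀ = 3·E₁ + E₂, S₁ = E₁ − E₂, S₂ = 3·E₁ + 2·E₂; reading off coefficients, c₁ = (3, 1, 3) and c₂ = (1, -1, 2).
Hence T = (1, 0) ⊗ (3, -2, 2) ⊗ (3, 1, 3) + (3, -2) ⊗ (1, -2, -3) ⊗ (1, -1, 2), so rank(T) ≤ 2.
These bounds meet, so rank(T) = 2.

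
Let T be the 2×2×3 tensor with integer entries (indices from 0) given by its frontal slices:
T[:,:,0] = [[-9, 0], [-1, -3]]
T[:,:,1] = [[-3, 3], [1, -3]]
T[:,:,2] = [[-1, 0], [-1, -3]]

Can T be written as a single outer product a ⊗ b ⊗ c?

The mode-3 unfolding of T (rows indexed by k, columns by (i,j) = (0,0), (0,1), (1,0), (1,1)) is [[-9, 0, -1, -3], [-3, 3, 1, -3], [-1, 0, -1, -3]].
There the 3×3 minor on rows k ∈ {0, 1, 2}, columns (i,j) ∈ {(0,0), (0,1), (1,0)} is det [[-9, 0, -1], [-3, 3, 1], [-1, 0, -1]] = 24 ≠ 0, so this unfolding has rank ≥ 3; CP rank is at least every unfolding rank, so rank(T) ≥ 3.
In particular rank(T) ≥ 3 > 1, so T is not rank-1.

No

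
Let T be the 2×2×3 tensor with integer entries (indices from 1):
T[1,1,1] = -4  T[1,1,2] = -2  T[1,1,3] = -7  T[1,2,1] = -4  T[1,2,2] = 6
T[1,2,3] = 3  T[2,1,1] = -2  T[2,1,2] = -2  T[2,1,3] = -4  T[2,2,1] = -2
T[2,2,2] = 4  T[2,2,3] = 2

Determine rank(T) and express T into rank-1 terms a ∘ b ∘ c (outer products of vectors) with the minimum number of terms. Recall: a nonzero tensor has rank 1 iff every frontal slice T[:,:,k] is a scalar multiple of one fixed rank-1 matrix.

rank(T) = 3

Lower bound: the mode-3 unfolding of T (rows indexed by k, columns by (i,j) = (1,1), (1,2), (2,1), (2,2)) is [[-4, -4, -2, -2], [-2, 6, -2, 4], [-7, 3, -4, 2]].
There the 3×3 minor on rows k ∈ {1, 2, 3}, columns (i,j) ∈ {(1,1), (1,2), (2,1)} is det [[-4, -4, -2], [-2, 6, -2], [-7, 3, -4]] = -24 ≠ 0, so this unfolding has rank ≥ 3; CP rank is at least every unfolding rank, so rank(T) ≥ 3. (Flattening ranks never certify an upper bound on CP rank; for that we must actually write T with 3 rank-1 terms.)
Upper bound: T is a sum of 3 rank-1 terms, T = (1, 1) ∘ (1, -1) ∘ (0, -2, -1) + (2, 1) ∘ (1, 0) ∘ (0, -2, -4) + (2, 1) ∘ (1, 1) ∘ (-2, 2, 1) (one valid choice — decompositions are not unique — normalised so each a, b is primitive with positive first nonzero entry; check it by expanding all entries), so rank(T) ≤ 3.
These bounds meet, so rank(T) = 3.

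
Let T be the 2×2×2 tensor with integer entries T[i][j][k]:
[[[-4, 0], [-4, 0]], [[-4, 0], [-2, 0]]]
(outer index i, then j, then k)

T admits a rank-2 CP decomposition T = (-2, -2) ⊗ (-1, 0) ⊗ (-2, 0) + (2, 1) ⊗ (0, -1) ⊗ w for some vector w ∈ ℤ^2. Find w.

w = (2, 0)

Subtract the known terms from T to get the rank-1 residual R = (2, 1) ⊗ (0, -1) ⊗ w, so R[i,j,k] = a[i]·b[j]·w[k]. Pick indices with nonzero a[0]·b[1] = (2)·(-1) = -2. Only the fibre through (0,1,·) is needed: R[0,1,:] = T[0,1,:] − Σₗ aₗ[0]bₗ[1]cₗ = [-4, 0] − (-2)·(0)·(-2, 0) = [-4, 0]. Then w[k] = R[0,1,k] / -2 for each k, giving w = [-4, 0] / -2 = (2, 0).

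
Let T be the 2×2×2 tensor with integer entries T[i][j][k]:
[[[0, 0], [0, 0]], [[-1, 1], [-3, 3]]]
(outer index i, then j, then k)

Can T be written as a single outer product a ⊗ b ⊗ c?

Yes

If T = a ⊗ b ⊗ c then every fibre of T is a multiple of the corresponding factor, so read the factors off the fibres through the nonzero entry T[1,0,0] = -1.
The mode-1 fibre T[:,0,0] = [0, -1] gives a = (0, 1) (primitive direction); the mode-2 fibre T[1,:,0] = [-1, -3] gives b = (1, 3); then c[k] = T[1,0,k] / (a[1]·b[0]) = [-1, 1] / 1 = (-1, 1).
Expanding (0, 1) ⊗ (1, 3) ⊗ (-1, 1) reproduces all 8 entries of T, so T = (0, 1) ⊗ (1, 3) ⊗ (-1, 1) and rank(T) ≤ 1.
Equivalently every frontal slice T[:,:,k] is c[k] times the rank-1 matrix (0, 1) ⊗ (1, 3). So T has rank 1 (it is nonzero).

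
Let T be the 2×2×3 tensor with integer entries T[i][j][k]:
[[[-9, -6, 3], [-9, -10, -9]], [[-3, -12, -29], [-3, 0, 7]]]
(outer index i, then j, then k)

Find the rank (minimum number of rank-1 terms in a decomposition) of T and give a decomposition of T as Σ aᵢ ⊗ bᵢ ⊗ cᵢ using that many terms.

Lower bound: the mode-2 unfolding of T (rows indexed by j, columns by (i,k) = (0,0), (0,1), (0,2), (1,0), (1,1), (1,2)) is [[-9, -6, 3, -3, -12, -29], [-9, -10, -9, -3, 0, 7]].
There the 2×2 minor on rows j ∈ {0, 1}, columns (i,k) ∈ {(0,0), (0,1)} is det [[-9, -6], [-9, -10]] = 36 ≠ 0, so this unfolding has rank ≥ 2; CP rank is at least every unfolding rank, so rank(T) ≥ 2. (This is only a lower bound: in general the CP rank may exceed every unfolding rank, so we still need to exhibit 2 rank-1 terms summing to T.)
Upper bound — finding two terms. Write S_k = T[:,:,k] for the frontal slices: S₀ = [[-9, -9], [-3, -3]], S₁ = [[-6, -10], [-12, 0]], S₂ = [[3, -9], [-29, 7]].
If T = a₁ ⊗ b₁ ⊗ c₁ + a₂ ⊗ b₂ ⊗ c₂ then each S_k = c₁[k]·a₁b₁ᵀ + c₂[k]·a₂b₂ᵀ. S₀ and S₁ are linearly independent, so a₁b₁ᵀ and a₂b₂ᵀ must span the same plane of matrices: they are the rank-1 matrices of the form x·S₀ + y·S₁.
det(x·S₀ + y·S₁) is −120·xy − 120·y² = (-120)·(y)(x + y), vanishing at (x:y) = (1:0) and (1:-1).
M₁ = S₀ = [[-9, -9], [-3, -3]] = (-3)·[3, 1][1, 1]ᵀ and M₂ = S₀ − S₁ = [[-3, 1], [9, -3]] = −[1, -3][3, -1]ᵀ, so take a₁ = [3, 1], b₁ = [1, 1], a₂ = [1, -3], b₂ = [3, -1].
Each slice is an integer combination of E₁ = a₁b₁ᵀ and E₂ = a₂b₂ᵀ: S₀ = −3·E₁, S₁ = −3·E₁ + E₂, S₂ = −2·E₁ + 3·E₂; reading off coefficients, c₁ = [-3, -3, -2] and c₂ = [0, 1, 3].
Hence T = [3, 1] ⊗ [1, 1] ⊗ [-3, -3, -2] + [1, -3] ⊗ [3, -1] ⊗ [0, 1, 3], so rank(T) ≤ 2.
These bounds meet, so rank(T) = 2.

rank(T) = 2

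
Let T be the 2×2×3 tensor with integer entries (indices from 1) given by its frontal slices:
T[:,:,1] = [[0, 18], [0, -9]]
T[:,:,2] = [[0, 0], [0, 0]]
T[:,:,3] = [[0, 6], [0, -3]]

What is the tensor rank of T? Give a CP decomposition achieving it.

Lower bound: T ≠ 0 (e.g. T[1,2,1] = 18), so rank(T) ≥ 1.
Upper bound: if T = a ⊗ b ⊗ c then every fibre of T is a multiple of the corresponding factor, so read the factors off the fibres through the nonzero entry T[1,2,1] = 18.
The mode-1 fibre T[:,2,1] = [18, -9] gives a = (2, -1) (primitive direction); the mode-2 fibre T[1,:,1] = [0, 18] gives b = (0, 1); then c[k] = T[1,2,k] / (a[1]·b[2]) = [18, 0, 6] / 2 = (9, 0, 3).
Expanding (2, -1) ⊗ (0, 1) ⊗ (9, 0, 3) reproduces all 12 entries of T, so T = (2, -1) ⊗ (0, 1) ⊗ (9, 0, 3) and rank(T) ≤ 1.
These bounds meet, so rank(T) = 1.

rank(T) = 1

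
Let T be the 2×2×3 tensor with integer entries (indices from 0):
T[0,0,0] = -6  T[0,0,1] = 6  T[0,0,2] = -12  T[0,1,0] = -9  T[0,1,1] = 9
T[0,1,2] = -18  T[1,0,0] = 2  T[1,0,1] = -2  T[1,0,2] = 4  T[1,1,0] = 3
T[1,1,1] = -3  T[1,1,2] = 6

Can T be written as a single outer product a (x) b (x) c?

Yes

If T = a (x) b (x) c then every fibre of T is a multiple of the corresponding factor, so read the factors off the fibres through the nonzero entry T[0,0,0] = -6.
The mode-1 fibre T[:,0,0] = [-6, 2] gives a = [3, -1] (primitive direction); the mode-2 fibre T[0,:,0] = [-6, -9] gives b = [2, 3]; then c[k] = T[0,0,k] / (a[0]·b[0]) = [-6, 6, -12] / 6 = [-1, 1, -2].
Expanding [3, -1] (x) [2, 3] (x) [-1, 1, -2] reproduces all 12 entries of T, so T = [3, -1] (x) [2, 3] (x) [-1, 1, -2] and rank(T) ≤ 1.
Equivalently every frontal slice T[:,:,k] is c[k] times the rank-1 matrix [3, -1] (x) [2, 3]. So T has rank 1 (it is nonzero).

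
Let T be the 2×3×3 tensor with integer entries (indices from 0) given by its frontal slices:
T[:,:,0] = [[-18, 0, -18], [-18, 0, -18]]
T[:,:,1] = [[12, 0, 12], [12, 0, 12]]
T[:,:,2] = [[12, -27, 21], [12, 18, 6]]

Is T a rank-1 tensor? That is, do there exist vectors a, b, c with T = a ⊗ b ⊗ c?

The mode-3 unfolding of T (rows indexed by k, columns by (i,j) = (0,0), (0,1), (0,2), (1,0), (1,1), (1,2)) is [[-18, 0, -18, -18, 0, -18], [12, 0, 12, 12, 0, 12], [12, -27, 21, 12, 18, 6]].
There the 2×2 minor on rows k ∈ {0, 2}, columns (i,j) ∈ {(0,0), (0,1)} is det [[-18, 0], [12, -27]] = 486 ≠ 0, so this unfolding has rank ≥ 2; CP rank is at least every unfolding rank, so rank(T) ≥ 2.
In particular rank(T) ≥ 2 > 1, so T is not rank-1.

No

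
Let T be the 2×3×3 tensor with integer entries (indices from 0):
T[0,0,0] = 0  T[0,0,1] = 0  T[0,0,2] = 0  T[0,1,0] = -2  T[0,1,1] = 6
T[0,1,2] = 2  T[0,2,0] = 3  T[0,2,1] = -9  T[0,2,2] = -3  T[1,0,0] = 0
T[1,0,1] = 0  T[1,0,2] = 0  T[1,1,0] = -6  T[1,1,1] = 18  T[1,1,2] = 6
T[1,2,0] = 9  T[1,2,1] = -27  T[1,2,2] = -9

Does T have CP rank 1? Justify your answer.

If T = a ⊗ b ⊗ c then every fibre of T is a multiple of the corresponding factor, so read the factors off the fibres through the nonzero entry T[0,1,0] = -2.
The mode-1 fibre T[:,1,0] = [-2, -6] gives a = [1, 3] (primitive direction); the mode-2 fibre T[0,:,0] = [0, -2, 3] gives b = [0, 2, -3]; then c[k] = T[0,1,k] / (a[0]·b[1]) = [-2, 6, 2] / 2 = [-1, 3, 1].
Expanding [1, 3] ⊗ [0, 2, -3] ⊗ [-1, 3, 1] reproduces all 18 entries of T, so T = [1, 3] ⊗ [0, 2, -3] ⊗ [-1, 3, 1] and rank(T) ≤ 1.
Equivalently every frontal slice T[:,:,k] is c[k] times the rank-1 matrix [1, 3] ⊗ [0, 2, -3]. So T has rank 1 (it is nonzero).

Yes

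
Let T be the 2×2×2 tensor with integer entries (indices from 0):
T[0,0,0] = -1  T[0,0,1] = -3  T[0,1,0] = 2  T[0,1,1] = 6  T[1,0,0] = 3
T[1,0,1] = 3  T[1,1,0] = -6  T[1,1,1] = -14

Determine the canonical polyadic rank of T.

2

Lower bound: the mode-3 unfolding of T (rows indexed by k, columns by (i,j) = (0,0), (0,1), (1,0), (1,1)) is [[-1, 2, 3, -6], [-3, 6, 3, -14]].
There the 2×2 minor on rows k ∈ {0, 1}, columns (i,j) ∈ {(0,0), (1,0)} is det [[-1, 3], [-3, 3]] = 6 ≠ 0, so this unfolding has rank ≥ 2; CP rank is at least every unfolding rank, so rank(T) ≥ 2. (This is only a lower bound: in general the CP rank may exceed every unfolding rank, so we still need to exhibit 2 rank-1 terms summing to T.)
Upper bound — finding two terms. Write S_k = T[:,:,k] for the frontal slices: S₀ = [[-1, 2], [3, -6]], S₁ = [[-3, 6], [3, -14]].
If T = a₁ ⊗ b₁ ⊗ c₁ + a₂ ⊗ b₂ ⊗ c₂ then each S_k = c₁[k]·a₁b₁ᵀ + c₂[k]·a₂b₂ᵀ. S₀ and S₁ are linearly independent, so a₁b₁ᵀ and a₂b₂ᵀ must span the same plane of matrices: they are the rank-1 matrices of the form x·S₀ + y·S₁.
det(x·S₀ + y·S₁) is 8·xy + 24·y² = 8·(x + 3·y)(y), vanishing at (x:y) = (3:-1) and (1:0).
M₁ = 3·S₀ − S₁ = [[0, 0], [6, -4]] = 2·[0, 1][3, -2]ᵀ and M₂ = S₀ = [[-1, 2], [3, -6]] = −[1, -3][1, -2]ᵀ, so take a₁ = [0, 1], b₁ = [3, -2], a₂ = [1, -3], b₂ = [1, -2].
Each slice is an integer combination of E₁ = a₁b₁ᵀ and E₂ = a₂b₂ᵀ: S₀ = −E₂, S₁ = −2·E₁ − 3·E₂; reading off coefficients, c₁ = [0, -2] and c₂ = [-1, -3].
Hence T = [0, 1] ⊗ [3, -2] ⊗ [0, -2] + [1, -3] ⊗ [1, -2] ⊗ [-1, -3], so rank(T) ≤ 2.
These bounds meet, so rank(T) = 2.
Check entry T[1,0,0] = 3: (1)·(3)·(0) + (-3)·(1)·(-1) = 3.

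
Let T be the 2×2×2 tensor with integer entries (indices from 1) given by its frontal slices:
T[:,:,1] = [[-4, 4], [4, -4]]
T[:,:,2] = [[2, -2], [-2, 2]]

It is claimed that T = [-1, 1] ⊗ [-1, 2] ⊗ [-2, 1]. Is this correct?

Reconstruct entry (1,1,1) from the claimed factors: Σₗ aₗ[1]bₗ[1]cₗ[1] = (-1)·(-1)·(-2) = -2, but T[1,1,1] = -4. The claim is false.

No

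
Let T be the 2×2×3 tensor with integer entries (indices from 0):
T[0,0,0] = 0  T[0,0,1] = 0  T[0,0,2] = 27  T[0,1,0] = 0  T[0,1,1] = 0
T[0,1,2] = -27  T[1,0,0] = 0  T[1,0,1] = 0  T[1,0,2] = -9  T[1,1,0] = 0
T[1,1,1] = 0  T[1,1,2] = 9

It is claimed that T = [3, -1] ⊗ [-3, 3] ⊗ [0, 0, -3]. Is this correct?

Yes

Reconstruct entrywise from the claimed factors. For example, T[1,1,0] = 0 and Σₗ aₗ[1]bₗ[1]cₗ[0] = (-1)·(3)·(0) = 0; checking all 12 entries, every one matches. The claim holds.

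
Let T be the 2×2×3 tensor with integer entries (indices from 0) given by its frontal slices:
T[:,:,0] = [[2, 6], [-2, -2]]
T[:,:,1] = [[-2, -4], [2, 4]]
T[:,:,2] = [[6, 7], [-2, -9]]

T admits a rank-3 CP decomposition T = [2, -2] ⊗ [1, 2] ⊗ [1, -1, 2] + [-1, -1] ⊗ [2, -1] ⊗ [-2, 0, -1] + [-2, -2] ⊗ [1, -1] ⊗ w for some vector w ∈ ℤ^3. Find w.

Subtract the known terms from T to get the rank-1 residual R = [-2, -2] ⊗ [1, -1] ⊗ w, so R[i,j,k] = a[i]·b[j]·w[k]. Pick indices with nonzero a[0]·b[0] = (-2)·(1) = -2. Only the fibre through (0,0,·) is needed: R[0,0,:] = T[0,0,:] − Σₗ aₗ[0]bₗ[0]cₗ = [2, -2, 6] − (2)·(1)·[1, -1, 2] − (-1)·(2)·[-2, 0, -1] = [-4, 0, 0]. Then w[k] = R[0,0,k] / -2 for each k, giving w = [-4, 0, 0] / -2 = [2, 0, 0].

w = [2, 0, 0]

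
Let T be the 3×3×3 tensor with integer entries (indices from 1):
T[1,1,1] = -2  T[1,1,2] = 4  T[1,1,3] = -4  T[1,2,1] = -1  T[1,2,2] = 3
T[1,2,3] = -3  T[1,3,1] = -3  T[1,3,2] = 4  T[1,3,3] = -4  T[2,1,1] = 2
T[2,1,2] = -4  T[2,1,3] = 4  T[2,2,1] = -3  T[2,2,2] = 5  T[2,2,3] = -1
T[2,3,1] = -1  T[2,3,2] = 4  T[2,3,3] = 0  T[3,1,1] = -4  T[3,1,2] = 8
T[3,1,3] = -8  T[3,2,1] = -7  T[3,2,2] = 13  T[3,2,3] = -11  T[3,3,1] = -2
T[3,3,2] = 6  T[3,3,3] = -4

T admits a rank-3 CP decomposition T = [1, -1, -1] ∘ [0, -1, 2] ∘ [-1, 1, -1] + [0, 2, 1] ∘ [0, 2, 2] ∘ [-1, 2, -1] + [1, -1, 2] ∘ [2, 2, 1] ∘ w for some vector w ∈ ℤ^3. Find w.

w = [-1, 2, -2]

Subtract the known terms from T to get the rank-1 residual R = [1, -1, 2] ∘ [2, 2, 1] ∘ w, so R[i,j,k] = a[i]·b[j]·w[k]. Pick indices with nonzero a[1]·b[1] = (1)·(2) = 2. Only the fibre through (1,1,·) is needed: R[1,1,:] = T[1,1,:] − Σₗ aₗ[1]bₗ[1]cₗ = [-2, 4, -4] − (1)·(0)·[-1, 1, -1] − (0)·(0)·[-1, 2, -1] = [-2, 4, -4]. Then w[k] = R[1,1,k] / 2 for each k, giving w = [-2, 4, -4] / 2 = [-1, 2, -2].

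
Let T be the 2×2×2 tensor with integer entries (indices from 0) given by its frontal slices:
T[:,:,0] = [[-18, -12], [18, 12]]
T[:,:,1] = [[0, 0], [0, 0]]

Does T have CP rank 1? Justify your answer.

The mode-1 fibre T[:,0,0] = [-18, 18] gives a = [1, -1] (primitive direction); the mode-2 fibre T[0,:,0] = [-18, -12] gives b = [3, 2]; then c[k] = T[0,0,k] / (a[0]·b[0]) = [-18, 0] / 3 = [-6, 0].
Expanding [1, -1] ⊗ [3, 2] ⊗ [-6, 0] reproduces all 8 entries of T, so T = [1, -1] ⊗ [3, 2] ⊗ [-6, 0] and rank(T) ≤ 1.
Equivalently every frontal slice T[:,:,k] is c[k] times the rank-1 matrix [1, -1] ⊗ [3, 2]. So T has rank 1 (it is nonzero).

Yes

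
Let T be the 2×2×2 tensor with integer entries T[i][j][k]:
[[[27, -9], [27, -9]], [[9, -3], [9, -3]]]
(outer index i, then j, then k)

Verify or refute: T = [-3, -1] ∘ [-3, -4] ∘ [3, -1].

Reconstruct entry (0,1,0) from the claimed factors: Σₗ aₗ[0]bₗ[1]cₗ[0] = (-3)·(-4)·(3) = 36, but T[0,1,0] = 27. The claim is false.

No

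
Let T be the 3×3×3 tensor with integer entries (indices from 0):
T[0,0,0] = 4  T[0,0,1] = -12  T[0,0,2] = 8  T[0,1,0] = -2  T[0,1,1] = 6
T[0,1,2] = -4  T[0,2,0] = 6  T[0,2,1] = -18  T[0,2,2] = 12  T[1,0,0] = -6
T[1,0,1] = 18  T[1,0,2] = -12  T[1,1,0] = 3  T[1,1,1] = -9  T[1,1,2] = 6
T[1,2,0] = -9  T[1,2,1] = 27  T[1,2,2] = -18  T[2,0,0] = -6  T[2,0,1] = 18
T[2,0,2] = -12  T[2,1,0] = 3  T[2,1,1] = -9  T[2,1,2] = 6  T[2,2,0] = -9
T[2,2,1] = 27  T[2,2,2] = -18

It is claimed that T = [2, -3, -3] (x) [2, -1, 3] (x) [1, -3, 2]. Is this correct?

Yes

Reconstruct entrywise from the claimed factors. For example, T[0,1,1] = 6 and Σₗ aₗ[0]bₗ[1]cₗ[1] = (2)·(-1)·(-3) = 6; checking all 27 entries, every one matches. The claim holds.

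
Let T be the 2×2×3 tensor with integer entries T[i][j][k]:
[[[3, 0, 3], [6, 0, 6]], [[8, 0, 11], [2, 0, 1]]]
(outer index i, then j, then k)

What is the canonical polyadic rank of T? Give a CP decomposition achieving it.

rank(T) = 2

Lower bound: the mode-2 unfolding of T (rows indexed by j, columns by (i,k) = (0,0), (0,1), (0,2), (1,0), (1,1), (1,2)) is [[3, 0, 3, 8, 0, 11], [6, 0, 6, 2, 0, 1]].
There the 2×2 minor on rows j ∈ {0, 1}, columns (i,k) ∈ {(0,0), (1,0)} is det [[3, 8], [6, 2]] = -42 ≠ 0, so this unfolding has rank ≥ 2; CP rank is at least every unfolding rank, so rank(T) ≥ 2. (Flattening ranks never certify an upper bound on CP rank; for that we must actually write T with 2 rank-1 terms.)
Upper bound — finding two terms. Write S_k = T[:,:,k] for the frontal slices: S₀ = [[3, 6], [8, 2]], S₁ = [[0, 0], [0, 0]], S₂ = [[3, 6], [11, 1]].
If T = a₁ (x) b₁ (x) c₁ + a₂ (x) b₂ (x) c₂ then each S_k = c₁[k]·a₁b₁ᵀ + c₂[k]·a₂b₂ᵀ. S₀ and S₂ are linearly independent, so a₁b₁ᵀ and a₂b₂ᵀ must span the same plane of matrices: they are the rank-1 matrices of the form x·S₀ + y·S₂.
det(x·S₀ + y·S₂) is −42·x² − 105·xy − 63·y² = (-21)·(2·x + 3·y)(x + y), vanishing at (x:y) = (3:-2) and (1:-1).
M₁ = 3·S₀ − 2·S₂ = [[3, 6], [2, 4]] = (3, 2)(1, 2)ᵀ and M₂ = S₀ − S₂ = [[0, 0], [-3, 1]] = −(0, 1)(3, -1)ᵀ, so take a₁ = (3, 2), b₁ = (1, 2), a₂ = (0, 1), b₂ = (3, -1).
Each slice is an integer combination of E₁ = a₁b₁ᵀ and E₂ = a₂b₂ᵀ: S₀ = E₁ + 2·E₂, S₁ = 0, S₂ = E₁ + 3·E₂; reading off coefficients, c₁ = (1, 0, 1) and c₂ = (2, 0, 3).
Hence T = (3, 2) (x) (1, 2) (x) (1, 0, 1) + (0, 1) (x) (3, -1) (x) (2, 0, 3), so rank(T) ≤ 2.
These bounds meet, so rank(T) = 2.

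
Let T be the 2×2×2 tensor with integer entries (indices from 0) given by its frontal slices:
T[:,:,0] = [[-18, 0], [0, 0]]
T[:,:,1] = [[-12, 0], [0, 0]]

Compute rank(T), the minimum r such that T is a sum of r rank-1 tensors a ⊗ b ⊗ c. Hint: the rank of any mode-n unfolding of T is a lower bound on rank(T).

Lower bound: T ≠ 0 (e.g. T[0,0,0] = -18), so rank(T) ≥ 1.
Upper bound: if T = a ⊗ b ⊗ c then every fibre of T is a multiple of the corresponding factor, so read the factors off the fibres through the nonzero entry T[0,0,0] = -18.
The mode-1 fibre T[:,0,0] = [-18, 0] gives a = [1, 0] (primitive direction); the mode-2 fibre T[0,:,0] = [-18, 0] gives b = [1, 0]; then c[k] = T[0,0,k] / (a[0]·b[0]) = [-18, -12] / 1 = [-18, -12].
Expanding [1, 0] ⊗ [1, 0] ⊗ [-18, -12] reproduces all 8 entries of T, so T = [1, 0] ⊗ [1, 0] ⊗ [-18, -12] and rank(T) ≤ 1.
These bounds meet, so rank(T) = 1.
Check entry T[0,1,1] = 0: (1)·(0)·(-12) = 0.

1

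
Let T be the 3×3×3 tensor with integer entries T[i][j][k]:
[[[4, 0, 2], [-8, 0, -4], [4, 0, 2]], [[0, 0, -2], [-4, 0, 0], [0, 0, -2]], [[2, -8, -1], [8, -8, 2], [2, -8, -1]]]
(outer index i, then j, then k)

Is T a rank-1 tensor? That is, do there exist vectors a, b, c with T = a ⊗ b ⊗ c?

The mode-1 unfolding of T (rows indexed by i, columns by (j,k) = (0,0), (0,1), (0,2), (1,0), (1,1), (1,2), (2,0), (2,1), (2,2)) is [[4, 0, 2, -8, 0, -4, 4, 0, 2], [0, 0, -2, -4, 0, 0, 0, 0, -2], [2, -8, -1, 8, -8, 2, 2, -8, -1]].
There the 3×3 minor on rows i ∈ {0, 1, 2}, columns (j,k) ∈ {(0,0), (0,1), (0,2)} is det [[4, 0, 2], [0, 0, -2], [2, -8, -1]] = -64 ≠ 0, so this unfolding has rank ≥ 3; CP rank is at least every unfolding rank, so rank(T) ≥ 3.
In particular rank(T) ≥ 3 > 1, so T is not rank-1.

No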